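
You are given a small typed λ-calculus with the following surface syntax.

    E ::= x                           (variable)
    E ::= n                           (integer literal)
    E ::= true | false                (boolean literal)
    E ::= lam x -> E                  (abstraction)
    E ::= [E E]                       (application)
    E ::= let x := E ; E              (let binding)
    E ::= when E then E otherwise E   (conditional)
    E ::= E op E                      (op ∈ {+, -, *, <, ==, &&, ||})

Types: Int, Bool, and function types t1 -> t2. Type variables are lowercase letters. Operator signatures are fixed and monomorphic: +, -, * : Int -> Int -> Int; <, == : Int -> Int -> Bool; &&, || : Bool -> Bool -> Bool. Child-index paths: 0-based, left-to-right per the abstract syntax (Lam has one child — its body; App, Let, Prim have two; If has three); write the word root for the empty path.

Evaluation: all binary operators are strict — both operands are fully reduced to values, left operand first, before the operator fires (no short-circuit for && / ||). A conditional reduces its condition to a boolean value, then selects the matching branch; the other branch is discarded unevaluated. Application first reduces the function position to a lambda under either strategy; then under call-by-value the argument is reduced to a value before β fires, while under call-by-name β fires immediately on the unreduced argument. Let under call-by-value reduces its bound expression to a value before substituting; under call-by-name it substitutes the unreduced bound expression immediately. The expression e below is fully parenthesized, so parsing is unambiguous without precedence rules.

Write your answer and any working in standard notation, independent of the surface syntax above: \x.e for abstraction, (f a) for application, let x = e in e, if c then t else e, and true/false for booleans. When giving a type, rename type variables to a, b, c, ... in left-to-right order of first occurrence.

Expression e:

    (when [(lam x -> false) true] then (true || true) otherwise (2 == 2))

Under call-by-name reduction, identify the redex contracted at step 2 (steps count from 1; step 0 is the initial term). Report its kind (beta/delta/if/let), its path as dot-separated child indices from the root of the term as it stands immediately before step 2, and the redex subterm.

Answer: if at root : (if false then (true || true) else (2 == 2))

Trace:
step 0: (if ((\x.false) true) then (true || true) else (2 == 2))
step 1: [beta@0] (if false then (true || true) else (2 == 2))
step 2: [if@root] (2 == 2)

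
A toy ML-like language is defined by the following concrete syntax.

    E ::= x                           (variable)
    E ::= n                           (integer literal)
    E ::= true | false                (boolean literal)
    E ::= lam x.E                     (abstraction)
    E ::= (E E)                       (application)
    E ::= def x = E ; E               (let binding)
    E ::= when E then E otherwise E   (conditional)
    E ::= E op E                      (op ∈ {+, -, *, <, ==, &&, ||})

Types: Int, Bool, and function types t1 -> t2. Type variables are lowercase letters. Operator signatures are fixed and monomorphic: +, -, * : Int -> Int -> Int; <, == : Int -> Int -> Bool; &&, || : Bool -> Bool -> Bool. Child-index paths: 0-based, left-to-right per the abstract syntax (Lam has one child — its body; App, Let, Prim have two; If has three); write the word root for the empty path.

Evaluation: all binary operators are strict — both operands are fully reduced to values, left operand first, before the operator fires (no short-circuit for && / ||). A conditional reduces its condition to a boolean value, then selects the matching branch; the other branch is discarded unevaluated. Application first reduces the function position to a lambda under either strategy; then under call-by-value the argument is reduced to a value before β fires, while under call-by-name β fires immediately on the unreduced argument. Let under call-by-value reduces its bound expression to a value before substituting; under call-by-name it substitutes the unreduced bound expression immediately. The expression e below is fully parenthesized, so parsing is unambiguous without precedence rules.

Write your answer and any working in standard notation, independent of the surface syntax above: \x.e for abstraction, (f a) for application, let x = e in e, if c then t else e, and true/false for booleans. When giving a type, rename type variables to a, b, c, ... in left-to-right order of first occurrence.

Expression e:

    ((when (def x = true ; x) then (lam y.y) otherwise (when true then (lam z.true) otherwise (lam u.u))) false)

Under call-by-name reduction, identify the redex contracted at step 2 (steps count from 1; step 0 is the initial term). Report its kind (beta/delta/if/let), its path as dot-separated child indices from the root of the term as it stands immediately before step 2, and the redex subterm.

Trace:
step 0: ((if (let x = true in x) then (\y.y) else (if true then (\z.true) else (\u.u))) false)
step 1: [let@0.0] ((if true then (\y.y) else (if true then (\z.true) else (\u.u))) false)
step 2: [if@0] ((\y.y) false)

Answer: if at 0 : (if true then (\y.y) else (if true then (\z.true) else (\u.u)))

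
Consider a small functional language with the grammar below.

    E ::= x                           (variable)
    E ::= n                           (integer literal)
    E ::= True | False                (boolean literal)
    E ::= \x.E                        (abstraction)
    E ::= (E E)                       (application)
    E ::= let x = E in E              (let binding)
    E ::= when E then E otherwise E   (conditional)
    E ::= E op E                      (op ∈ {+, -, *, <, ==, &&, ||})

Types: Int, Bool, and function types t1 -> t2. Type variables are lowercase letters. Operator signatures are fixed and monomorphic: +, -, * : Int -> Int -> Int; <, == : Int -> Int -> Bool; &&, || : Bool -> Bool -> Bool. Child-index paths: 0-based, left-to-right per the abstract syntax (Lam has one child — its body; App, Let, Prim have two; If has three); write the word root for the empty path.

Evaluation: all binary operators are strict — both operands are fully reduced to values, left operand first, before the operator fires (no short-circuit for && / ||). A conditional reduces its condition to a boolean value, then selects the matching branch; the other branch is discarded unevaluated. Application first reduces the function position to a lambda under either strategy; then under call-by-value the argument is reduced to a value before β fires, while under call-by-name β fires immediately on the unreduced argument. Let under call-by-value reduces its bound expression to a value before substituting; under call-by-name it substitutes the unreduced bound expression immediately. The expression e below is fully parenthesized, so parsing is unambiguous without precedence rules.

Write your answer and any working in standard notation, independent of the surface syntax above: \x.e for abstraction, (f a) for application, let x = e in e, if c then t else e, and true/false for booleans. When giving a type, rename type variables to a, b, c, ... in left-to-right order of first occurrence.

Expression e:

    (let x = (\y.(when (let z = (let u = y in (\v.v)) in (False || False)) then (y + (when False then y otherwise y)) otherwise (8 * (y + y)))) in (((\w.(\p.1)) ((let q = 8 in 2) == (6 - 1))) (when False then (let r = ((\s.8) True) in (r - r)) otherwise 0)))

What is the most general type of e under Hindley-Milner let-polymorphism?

Answer: Int

Working:
y : a
let u : a
v : b
\v._ : b -> b
let z : forall. b -> b
  unify Bool ~ Bool
  unify Bool ~ Bool
  unify Bool ~ Bool
y : a
  unify a ~ Int
  unify Bool ~ Bool
y : Int
y : Int
  unify Int ~ Int
  unify Int ~ Int
  unify Int ~ Int
y : Int
  unify Int ~ Int
y : Int
  unify Int ~ Int
  unify Int ~ Int
  unify Int ~ Int
\y._ : Int -> Int
let x : Int -> Int
\p._ : d -> Int
\w._ : c -> d -> Int
let q : Int
  unify Int ~ Int
  unify Int ~ Int
  unify Int ~ Int
  unify Int ~ Int
  unify c -> d -> Int ~ Bool -> e
  unify c ~ Bool
  unify d -> Int ~ e
_ _ : d -> Int
  unify Bool ~ Bool
\s._ : f -> Int
  unify f -> Int ~ Bool -> g
  unify f ~ Bool
  unify Int ~ g
_ _ : Int
let r : Int
r : Int
  unify Int ~ Int
r : Int
  unify Int ~ Int
  unify Int ~ Int
  unify d -> Int ~ Int -> h
  unify d ~ Int
  unify Int ~ h
_ _ : Int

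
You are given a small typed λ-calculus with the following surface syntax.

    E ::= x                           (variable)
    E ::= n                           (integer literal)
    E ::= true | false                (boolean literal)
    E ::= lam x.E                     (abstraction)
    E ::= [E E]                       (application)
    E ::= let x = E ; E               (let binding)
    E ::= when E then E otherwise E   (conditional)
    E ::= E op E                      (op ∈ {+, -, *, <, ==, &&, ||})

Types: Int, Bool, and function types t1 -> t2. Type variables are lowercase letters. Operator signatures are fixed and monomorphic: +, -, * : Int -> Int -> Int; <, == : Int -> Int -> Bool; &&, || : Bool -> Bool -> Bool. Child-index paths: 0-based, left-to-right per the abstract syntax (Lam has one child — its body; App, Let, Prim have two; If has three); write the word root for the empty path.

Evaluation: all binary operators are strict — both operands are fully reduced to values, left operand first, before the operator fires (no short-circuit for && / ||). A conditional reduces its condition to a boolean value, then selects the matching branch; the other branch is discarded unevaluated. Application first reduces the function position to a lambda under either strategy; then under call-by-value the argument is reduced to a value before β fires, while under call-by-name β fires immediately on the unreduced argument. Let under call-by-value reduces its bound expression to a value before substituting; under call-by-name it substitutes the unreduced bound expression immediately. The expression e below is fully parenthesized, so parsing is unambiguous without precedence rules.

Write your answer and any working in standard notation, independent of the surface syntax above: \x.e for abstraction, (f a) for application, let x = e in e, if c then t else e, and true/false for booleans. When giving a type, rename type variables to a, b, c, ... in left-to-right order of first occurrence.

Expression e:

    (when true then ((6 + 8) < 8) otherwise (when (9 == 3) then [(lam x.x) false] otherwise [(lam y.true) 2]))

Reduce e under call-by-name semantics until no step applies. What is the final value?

Answer: false

Derivation:
step 0: (if true then ((6 + 8) < 8) else (if (9 == 3) then ((\x.x) false) else ((\y.true) 2)))
step 1: [if@root] ((6 + 8) < 8)
step 2: [delta@0] (14 < 8)
step 3: [delta@root] false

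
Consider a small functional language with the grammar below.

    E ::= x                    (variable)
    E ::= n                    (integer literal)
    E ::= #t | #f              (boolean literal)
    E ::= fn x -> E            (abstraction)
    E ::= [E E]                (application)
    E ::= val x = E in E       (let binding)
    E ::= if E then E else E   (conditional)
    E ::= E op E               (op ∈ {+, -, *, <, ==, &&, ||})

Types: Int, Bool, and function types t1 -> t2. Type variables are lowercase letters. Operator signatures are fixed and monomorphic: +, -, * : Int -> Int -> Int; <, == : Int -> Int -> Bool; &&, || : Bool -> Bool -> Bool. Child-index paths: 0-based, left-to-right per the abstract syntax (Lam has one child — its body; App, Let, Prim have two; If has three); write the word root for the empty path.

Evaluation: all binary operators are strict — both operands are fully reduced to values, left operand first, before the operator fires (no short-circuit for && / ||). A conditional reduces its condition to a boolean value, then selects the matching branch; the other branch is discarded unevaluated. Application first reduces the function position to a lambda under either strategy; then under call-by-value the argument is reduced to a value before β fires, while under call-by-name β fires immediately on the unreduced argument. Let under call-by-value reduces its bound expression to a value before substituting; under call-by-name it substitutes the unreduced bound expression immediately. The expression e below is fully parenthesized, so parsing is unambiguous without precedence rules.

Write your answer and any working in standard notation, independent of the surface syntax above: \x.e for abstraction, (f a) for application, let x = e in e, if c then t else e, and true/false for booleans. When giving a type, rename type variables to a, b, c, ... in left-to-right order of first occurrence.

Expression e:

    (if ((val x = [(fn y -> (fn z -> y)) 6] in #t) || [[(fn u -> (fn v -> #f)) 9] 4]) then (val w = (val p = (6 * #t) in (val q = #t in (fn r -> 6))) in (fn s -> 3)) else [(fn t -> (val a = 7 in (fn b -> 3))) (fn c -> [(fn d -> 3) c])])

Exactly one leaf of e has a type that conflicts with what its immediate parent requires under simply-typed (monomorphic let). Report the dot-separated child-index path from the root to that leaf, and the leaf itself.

Answer: 1.0.0.1 : true

Derivation:
y : a
\z._ : b -> a
\y._ : a -> b -> a
  unify a -> b -> a ~ Int -> c
  unify a ~ Int
  unify b -> Int ~ c
_ _ : b -> Int
let x : b -> Int
  unify Bool ~ Bool
\v._ : e -> Bool
\u._ : d -> e -> Bool
  unify d -> e -> Bool ~ Int -> f
  unify d ~ Int
  unify e -> Bool ~ f
_ _ : e -> Bool
  unify e -> Bool ~ Int -> g
  unify e ~ Int
  unify Bool ~ g
_ _ : Bool
  unify Bool ~ Bool
  unify Bool ~ Bool
  unify Int ~ Int
  unify Bool ~ Int
  FAIL: mismatch Bool ~ Int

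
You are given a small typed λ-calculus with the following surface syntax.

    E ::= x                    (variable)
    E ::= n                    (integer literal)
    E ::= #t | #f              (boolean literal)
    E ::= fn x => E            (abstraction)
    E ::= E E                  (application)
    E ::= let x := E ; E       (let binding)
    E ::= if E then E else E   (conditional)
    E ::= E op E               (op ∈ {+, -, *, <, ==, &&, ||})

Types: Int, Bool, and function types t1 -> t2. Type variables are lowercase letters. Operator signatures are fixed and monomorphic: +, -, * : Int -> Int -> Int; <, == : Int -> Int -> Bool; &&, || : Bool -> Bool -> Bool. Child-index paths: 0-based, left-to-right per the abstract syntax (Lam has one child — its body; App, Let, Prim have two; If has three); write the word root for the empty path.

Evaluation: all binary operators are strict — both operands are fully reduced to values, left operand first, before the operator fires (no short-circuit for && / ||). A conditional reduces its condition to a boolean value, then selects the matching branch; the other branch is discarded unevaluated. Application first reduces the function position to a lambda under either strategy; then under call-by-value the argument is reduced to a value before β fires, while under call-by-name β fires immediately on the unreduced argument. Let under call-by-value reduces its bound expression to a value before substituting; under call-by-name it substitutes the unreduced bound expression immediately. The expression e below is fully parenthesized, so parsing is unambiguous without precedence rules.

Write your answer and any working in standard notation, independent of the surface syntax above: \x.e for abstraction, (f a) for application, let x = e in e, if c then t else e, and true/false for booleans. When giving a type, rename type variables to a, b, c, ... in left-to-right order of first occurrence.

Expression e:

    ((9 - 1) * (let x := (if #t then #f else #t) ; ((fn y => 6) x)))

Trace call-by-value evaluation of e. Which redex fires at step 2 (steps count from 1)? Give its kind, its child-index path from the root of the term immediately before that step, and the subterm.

Working:
step 0: ((9 - 1) * (let x = (if true then false else true) in ((\y.6) x)))
step 1: [delta@0] (8 * (let x = (if true then false else true) in ((\y.6) x)))
step 2: [if@1.0] (8 * (let x = false in ((\y.6) x)))

Answer: if at 1.0 : (if true then false else true)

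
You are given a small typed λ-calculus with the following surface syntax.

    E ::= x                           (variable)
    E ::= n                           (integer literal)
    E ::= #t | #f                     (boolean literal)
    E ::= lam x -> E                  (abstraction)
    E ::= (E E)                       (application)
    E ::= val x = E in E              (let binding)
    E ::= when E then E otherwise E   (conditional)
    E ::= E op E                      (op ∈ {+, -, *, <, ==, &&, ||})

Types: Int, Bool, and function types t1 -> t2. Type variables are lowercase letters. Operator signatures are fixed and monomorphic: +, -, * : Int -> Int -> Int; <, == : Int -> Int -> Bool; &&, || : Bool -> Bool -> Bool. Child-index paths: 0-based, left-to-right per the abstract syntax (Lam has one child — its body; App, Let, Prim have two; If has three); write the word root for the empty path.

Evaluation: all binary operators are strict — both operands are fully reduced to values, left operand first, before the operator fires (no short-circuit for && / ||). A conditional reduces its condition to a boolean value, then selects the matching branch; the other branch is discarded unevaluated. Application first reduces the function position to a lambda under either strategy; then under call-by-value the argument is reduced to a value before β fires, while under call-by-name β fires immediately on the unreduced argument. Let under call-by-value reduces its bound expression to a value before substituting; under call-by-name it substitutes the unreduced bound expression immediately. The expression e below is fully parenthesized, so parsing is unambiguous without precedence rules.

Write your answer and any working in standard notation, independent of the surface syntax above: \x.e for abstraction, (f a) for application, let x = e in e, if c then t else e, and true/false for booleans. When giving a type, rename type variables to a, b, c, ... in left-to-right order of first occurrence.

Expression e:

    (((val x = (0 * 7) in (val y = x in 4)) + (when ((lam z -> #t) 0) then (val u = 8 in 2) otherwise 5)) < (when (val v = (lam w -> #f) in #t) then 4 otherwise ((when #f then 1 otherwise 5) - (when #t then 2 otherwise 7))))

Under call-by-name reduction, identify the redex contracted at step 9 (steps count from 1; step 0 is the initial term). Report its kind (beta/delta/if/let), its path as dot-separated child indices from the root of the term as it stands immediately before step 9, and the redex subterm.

Working:
step 0: (((let x = (0 * 7) in (let y = x in 4)) + (if ((\z.true) 0) then (let u = 8 in 2) else 5)) < (if (let v = (\w.false) in true) then 4 else ((if false then 1 else 5) - (if true then 2 else 7))))
step 1: [let@0.0] (((let y = (0 * 7) in 4) + (if ((\z.true) 0) then (let u = 8 in 2) else 5)) < (if (let v = (\w.false) in true) then 4 else ((if false then 1 else 5) - (if true then 2 else 7))))
step 2: [let@0.0] ((4 + (if ((\z.true) 0) then (let u = 8 in 2) else 5)) < (if (let v = (\w.false) in true) then 4 else ((if false then 1 else 5) - (if true then 2 else 7))))
step 3: [beta@0.1.0] ((4 + (if true then (let u = 8 in 2) else 5)) < (if (let v = (\w.false) in true) then 4 else ((if false then 1 else 5) - (if true then 2 else 7))))
step 4: [if@0.1] ((4 + (let u = 8 in 2)) < (if (let v = (\w.false) in true) then 4 else ((if false then 1 else 5) - (if true then 2 else 7))))
step 5: [let@0.1] ((4 + 2) < (if (let v = (\w.false) in true) then 4 else ((if false then 1 else 5) - (if true then 2 else 7))))
step 6: [delta@0] (6 < (if (let v = (\w.false) in true) then 4 else ((if false then 1 else 5) - (if true then 2 else 7))))
step 7: [let@1.0] (6 < (if true then 4 else ((if false then 1 else 5) - (if true then 2 else 7))))
step 8: [if@1] (6 < 4)
step 9: [delta@root] false

Answer: delta at root : (6 < 4)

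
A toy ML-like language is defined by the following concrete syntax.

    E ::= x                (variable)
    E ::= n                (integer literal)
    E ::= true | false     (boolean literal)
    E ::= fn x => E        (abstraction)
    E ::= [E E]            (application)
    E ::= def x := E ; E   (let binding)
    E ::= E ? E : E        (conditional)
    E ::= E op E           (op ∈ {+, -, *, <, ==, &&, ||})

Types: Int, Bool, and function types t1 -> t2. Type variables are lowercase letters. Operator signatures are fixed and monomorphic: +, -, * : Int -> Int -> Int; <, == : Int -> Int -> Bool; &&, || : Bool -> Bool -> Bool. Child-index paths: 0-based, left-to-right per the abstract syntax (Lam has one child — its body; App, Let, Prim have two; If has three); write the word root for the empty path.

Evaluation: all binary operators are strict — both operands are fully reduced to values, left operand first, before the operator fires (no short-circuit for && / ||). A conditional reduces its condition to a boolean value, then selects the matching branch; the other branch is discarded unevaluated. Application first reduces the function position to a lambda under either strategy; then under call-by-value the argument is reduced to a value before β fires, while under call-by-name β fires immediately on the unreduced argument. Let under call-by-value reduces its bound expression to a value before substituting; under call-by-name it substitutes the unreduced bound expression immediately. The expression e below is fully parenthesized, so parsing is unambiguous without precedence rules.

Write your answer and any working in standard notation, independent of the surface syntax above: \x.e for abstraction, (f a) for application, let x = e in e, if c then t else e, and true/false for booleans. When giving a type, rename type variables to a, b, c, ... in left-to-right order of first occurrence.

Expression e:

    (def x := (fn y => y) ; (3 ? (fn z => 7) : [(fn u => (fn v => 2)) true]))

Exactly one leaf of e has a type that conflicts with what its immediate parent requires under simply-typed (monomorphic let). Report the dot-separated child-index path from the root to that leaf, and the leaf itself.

Trace:
y : a
\y._ : a -> a
let x : a -> a
  unify Int ~ Bool
  FAIL: mismatch Int ~ Bool

Answer: 1.0 : 3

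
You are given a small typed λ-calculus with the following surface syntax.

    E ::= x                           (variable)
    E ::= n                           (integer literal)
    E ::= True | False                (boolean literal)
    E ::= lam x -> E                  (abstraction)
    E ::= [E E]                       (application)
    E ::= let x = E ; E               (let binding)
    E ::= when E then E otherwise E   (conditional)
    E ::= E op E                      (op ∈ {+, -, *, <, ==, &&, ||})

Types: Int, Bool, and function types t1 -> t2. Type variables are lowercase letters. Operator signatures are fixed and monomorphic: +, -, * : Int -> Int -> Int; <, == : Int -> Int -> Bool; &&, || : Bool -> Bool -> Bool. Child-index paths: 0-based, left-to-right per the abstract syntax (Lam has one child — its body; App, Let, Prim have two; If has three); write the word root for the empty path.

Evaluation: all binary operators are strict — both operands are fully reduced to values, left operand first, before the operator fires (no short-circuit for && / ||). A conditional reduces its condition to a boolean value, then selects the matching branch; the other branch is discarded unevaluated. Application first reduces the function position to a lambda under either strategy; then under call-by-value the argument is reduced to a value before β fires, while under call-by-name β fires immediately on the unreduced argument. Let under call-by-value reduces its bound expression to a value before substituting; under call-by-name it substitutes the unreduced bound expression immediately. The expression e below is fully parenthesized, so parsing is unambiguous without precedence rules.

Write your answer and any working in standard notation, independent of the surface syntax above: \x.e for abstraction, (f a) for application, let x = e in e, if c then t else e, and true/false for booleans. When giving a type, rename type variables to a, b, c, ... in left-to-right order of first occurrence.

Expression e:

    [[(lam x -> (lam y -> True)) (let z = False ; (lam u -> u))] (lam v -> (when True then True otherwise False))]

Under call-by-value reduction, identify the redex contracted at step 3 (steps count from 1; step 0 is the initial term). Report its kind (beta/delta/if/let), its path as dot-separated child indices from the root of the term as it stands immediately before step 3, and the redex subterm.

Answer: beta at root : ((\y.true) (\v.(if true then true else false)))

Working:
step 0: (((\x.(\y.true)) (let z = false in (\u.u))) (\v.(if true then true else false)))
step 1: [let@0.1] (((\x.(\y.true)) (\u.u)) (\v.(if true then true else false)))
step 2: [beta@0] ((\y.true) (\v.(if true then true else false)))
step 3: [beta@root] true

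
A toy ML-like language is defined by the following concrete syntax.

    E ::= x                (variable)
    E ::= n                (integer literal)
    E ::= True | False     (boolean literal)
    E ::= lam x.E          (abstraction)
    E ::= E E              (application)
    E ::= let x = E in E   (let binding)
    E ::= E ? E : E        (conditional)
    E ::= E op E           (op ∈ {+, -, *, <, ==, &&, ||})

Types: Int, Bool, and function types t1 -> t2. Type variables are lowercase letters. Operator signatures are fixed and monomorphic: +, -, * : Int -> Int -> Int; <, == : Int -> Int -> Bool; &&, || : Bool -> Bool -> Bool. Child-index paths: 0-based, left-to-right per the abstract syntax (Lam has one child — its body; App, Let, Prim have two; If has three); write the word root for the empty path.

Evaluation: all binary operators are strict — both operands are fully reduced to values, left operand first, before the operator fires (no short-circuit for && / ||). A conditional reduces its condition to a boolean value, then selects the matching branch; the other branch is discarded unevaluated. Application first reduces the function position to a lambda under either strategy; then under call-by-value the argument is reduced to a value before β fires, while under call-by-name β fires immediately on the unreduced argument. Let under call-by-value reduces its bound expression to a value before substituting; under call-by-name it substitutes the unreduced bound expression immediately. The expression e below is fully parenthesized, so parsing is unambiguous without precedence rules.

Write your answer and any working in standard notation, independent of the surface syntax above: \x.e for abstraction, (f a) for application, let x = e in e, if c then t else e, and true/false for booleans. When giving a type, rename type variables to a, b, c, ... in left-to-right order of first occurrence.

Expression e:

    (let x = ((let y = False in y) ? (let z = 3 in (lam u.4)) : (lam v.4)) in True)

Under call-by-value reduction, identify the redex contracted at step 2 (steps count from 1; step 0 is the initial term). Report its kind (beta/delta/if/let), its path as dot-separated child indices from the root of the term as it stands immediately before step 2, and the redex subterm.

Working:
step 0: (let x = (if (let y = false in y) then (let z = 3 in (\u.4)) else (\v.4)) in true)
step 1: [let@0.0] (let x = (if false then (let z = 3 in (\u.4)) else (\v.4)) in true)
step 2: [if@0] (let x = (\v.4) in true)

Answer: if at 0 : (if false then (let z = 3 in (\u.4)) else (\v.4))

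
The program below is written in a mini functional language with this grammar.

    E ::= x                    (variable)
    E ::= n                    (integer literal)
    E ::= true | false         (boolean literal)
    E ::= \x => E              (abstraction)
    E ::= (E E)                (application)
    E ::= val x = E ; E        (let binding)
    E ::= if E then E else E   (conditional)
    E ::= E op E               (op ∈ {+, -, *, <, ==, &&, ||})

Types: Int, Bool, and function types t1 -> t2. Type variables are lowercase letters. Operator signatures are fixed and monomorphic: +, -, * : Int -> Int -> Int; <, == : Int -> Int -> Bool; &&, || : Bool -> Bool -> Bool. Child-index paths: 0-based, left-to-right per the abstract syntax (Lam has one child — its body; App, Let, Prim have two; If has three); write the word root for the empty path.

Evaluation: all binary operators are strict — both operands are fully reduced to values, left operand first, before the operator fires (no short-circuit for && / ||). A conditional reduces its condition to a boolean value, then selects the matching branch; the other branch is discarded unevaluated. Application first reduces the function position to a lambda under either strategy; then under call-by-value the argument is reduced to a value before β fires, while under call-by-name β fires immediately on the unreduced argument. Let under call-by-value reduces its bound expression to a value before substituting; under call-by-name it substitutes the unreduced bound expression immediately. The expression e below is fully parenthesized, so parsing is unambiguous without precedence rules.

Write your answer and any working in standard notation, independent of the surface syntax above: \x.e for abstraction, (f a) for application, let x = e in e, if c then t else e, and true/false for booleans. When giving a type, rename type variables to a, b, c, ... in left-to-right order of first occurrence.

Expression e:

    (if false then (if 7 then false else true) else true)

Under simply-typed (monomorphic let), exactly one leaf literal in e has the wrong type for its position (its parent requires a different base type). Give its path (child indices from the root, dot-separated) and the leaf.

Answer: 1.0 : 7

Trace:
  unify Bool ~ Bool
  unify Int ~ Bool
  FAIL: mismatch Int ~ Bool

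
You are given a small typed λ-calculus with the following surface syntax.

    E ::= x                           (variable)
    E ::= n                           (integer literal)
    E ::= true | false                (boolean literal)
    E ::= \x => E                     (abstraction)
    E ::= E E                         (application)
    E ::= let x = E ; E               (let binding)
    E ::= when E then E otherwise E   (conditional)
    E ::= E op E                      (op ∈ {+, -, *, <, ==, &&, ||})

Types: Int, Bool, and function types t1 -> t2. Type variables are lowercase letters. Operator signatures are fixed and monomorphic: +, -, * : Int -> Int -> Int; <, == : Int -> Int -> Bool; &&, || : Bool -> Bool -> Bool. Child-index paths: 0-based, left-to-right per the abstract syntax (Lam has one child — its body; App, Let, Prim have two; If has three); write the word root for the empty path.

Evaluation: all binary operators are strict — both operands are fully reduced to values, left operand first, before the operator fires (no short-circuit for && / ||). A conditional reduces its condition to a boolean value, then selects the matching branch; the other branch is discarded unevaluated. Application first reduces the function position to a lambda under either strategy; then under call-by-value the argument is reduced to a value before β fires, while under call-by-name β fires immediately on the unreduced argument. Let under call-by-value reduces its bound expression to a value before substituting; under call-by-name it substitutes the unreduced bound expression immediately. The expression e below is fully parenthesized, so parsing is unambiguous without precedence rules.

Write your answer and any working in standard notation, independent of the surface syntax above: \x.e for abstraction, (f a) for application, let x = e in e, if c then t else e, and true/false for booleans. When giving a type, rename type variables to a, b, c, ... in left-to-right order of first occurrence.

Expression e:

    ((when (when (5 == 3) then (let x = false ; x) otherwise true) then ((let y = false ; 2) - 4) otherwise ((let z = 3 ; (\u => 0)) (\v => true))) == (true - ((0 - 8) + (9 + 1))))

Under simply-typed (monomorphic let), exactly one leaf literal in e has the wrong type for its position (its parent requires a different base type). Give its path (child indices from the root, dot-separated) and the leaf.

Answer: 1.0 : true

Derivation:
  unify Int ~ Int
  unify Int ~ Int
  unify Bool ~ Bool
let x : Bool
x : Bool
  unify Bool ~ Bool
  unify Bool ~ Bool
let y : Bool
  unify Int ~ Int
  unify Int ~ Int
let z : Int
\u._ : a -> Int
\v._ : b -> Bool
  unify a -> Int ~ (b -> Bool) -> c
  unify a ~ b -> Bool
  unify Int ~ c
_ _ : Int
  unify Int ~ Int
  unify Int ~ Int
  unify Bool ~ Int
  FAIL: mismatch Bool ~ Int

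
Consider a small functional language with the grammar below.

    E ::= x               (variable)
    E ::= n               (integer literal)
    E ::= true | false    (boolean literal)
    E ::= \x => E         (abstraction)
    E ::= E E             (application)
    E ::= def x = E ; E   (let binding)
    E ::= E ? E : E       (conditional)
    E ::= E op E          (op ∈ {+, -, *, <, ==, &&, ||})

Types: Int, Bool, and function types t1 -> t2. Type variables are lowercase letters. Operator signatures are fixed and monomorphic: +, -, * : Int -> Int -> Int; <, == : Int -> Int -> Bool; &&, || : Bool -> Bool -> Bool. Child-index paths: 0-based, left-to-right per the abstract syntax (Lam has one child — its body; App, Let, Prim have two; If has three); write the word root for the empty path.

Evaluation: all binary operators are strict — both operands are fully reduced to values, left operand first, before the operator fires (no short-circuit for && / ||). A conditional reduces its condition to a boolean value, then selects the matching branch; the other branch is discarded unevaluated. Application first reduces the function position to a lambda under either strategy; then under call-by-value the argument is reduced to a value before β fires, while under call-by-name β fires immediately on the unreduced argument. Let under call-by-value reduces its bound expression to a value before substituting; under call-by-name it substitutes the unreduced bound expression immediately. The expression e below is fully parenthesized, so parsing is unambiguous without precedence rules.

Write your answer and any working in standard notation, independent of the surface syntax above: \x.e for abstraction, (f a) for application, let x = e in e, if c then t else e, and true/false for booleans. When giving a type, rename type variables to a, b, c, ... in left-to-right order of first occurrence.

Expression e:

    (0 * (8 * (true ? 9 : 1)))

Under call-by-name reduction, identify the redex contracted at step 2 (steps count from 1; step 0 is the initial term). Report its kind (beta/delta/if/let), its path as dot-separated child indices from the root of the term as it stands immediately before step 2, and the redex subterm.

Trace:
step 0: (0 * (8 * (if true then 9 else 1)))
step 1: [if@1.1] (0 * (8 * 9))
step 2: [delta@1] (0 * 72)

Answer: delta at 1 : (8 * 9)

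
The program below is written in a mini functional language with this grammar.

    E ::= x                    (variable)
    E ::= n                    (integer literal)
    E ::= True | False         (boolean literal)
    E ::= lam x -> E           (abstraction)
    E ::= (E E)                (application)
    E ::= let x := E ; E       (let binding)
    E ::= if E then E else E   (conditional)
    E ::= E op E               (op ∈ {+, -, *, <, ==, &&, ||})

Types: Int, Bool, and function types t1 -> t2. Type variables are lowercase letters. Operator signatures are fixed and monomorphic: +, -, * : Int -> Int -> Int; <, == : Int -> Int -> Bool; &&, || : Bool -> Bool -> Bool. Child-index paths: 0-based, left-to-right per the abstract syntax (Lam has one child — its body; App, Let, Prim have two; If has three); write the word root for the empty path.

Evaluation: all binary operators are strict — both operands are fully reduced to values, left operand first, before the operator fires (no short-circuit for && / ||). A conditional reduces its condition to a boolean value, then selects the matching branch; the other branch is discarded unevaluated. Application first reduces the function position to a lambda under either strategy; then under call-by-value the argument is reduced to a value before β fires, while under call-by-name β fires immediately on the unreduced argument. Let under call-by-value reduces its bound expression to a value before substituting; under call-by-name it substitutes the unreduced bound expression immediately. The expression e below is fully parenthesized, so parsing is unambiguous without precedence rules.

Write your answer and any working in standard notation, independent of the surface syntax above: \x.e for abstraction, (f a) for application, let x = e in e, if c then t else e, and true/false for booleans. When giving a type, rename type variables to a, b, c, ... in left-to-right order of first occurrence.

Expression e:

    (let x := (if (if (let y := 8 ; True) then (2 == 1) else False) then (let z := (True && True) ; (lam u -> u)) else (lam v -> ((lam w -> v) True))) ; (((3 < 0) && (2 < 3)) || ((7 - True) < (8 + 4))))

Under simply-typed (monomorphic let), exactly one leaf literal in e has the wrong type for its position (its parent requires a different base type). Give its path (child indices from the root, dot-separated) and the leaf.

Answer: 1.1.0.1 : true

Trace:
let y : Int
  unify Bool ~ Bool
  unify Int ~ Int
  unify Int ~ Int
  unify Bool ~ Bool
  unify Bool ~ Bool
  unify Bool ~ Bool
  unify Bool ~ Bool
let z : Bool
u : a
\u._ : a -> a
v : b
\w._ : c -> b
  unify c -> b ~ Bool -> d
  unify c ~ Bool
  unify b ~ d
_ _ : d
\v._ : d -> d
  unify a -> a ~ d -> d
  unify a ~ d
  unify d ~ d
let x : d -> d
  unify Int ~ Int
  unify Int ~ Int
  unify Bool ~ Bool
  unify Int ~ Int
  unify Int ~ Int
  unify Bool ~ Bool
  unify Bool ~ Bool
  unify Int ~ Int
  unify Bool ~ Int
  FAIL: mismatch Bool ~ Int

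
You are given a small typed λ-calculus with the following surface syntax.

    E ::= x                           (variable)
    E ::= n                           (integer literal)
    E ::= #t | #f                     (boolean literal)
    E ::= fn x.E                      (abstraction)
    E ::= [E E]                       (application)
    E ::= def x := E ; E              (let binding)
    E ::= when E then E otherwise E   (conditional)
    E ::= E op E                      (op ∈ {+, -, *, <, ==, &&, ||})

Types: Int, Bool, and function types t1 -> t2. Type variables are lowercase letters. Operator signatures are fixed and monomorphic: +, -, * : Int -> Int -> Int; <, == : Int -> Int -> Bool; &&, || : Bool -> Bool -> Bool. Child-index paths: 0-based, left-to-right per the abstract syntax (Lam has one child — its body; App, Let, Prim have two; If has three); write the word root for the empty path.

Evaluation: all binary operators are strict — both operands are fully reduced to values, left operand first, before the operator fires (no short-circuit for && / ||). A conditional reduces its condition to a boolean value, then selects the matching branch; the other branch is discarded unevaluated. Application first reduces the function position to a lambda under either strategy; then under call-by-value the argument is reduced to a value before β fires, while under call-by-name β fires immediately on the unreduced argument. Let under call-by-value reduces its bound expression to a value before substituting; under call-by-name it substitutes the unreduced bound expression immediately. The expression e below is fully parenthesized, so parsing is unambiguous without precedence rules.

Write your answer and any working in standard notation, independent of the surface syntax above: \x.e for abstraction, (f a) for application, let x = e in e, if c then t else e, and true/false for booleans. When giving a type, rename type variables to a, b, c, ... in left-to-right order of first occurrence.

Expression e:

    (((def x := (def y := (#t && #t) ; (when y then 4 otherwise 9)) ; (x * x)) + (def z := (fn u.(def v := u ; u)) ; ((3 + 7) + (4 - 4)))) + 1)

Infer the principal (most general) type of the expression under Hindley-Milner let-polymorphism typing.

Trace:
  unify Bool ~ Bool
  unify Bool ~ Bool
let y : Bool
y : Bool
  unify Bool ~ Bool
  unify Int ~ Int
let x : Int
x : Int
  unify Int ~ Int
x : Int
  unify Int ~ Int
  unify Int ~ Int
u : a
let v : a
u : a
\u._ : a -> a
let z : forall. a -> a
  unify Int ~ Int
  unify Int ~ Int
  unify Int ~ Int
  unify Int ~ Int
  unify Int ~ Int
  unify Int ~ Int
  unify Int ~ Int
  unify Int ~ Int
  unify Int ~ Int

Answer: Int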